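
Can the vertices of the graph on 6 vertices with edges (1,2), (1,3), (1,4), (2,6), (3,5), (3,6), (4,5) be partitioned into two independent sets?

Step 1: Attempt 2-coloring using BFS:
  Start at vertex 1, assign color 0
  Color vertex 2 with color 1 (neighbor of 1)
  Color vertex 3 with color 1 (neighbor of 1)
  Color vertex 4 with color 1 (neighbor of 1)
  Color vertex 6 with color 0 (neighbor of 2)
  Color vertex 5 with color 0 (neighbor of 3)

Step 2: 2-coloring succeeded. No conflicts found.
  Set A (color 0): {1, 5, 6}
  Set B (color 1): {2, 3, 4}

The graph is bipartite with partition {1, 5, 6}, {2, 3, 4}.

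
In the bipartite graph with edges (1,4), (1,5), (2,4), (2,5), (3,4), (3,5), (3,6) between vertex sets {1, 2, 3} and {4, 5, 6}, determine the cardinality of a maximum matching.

Step 1: List the neighbors of each left vertex:
  1: 4, 5
  2: 4, 5
  3: 4, 5, 6

Step 2: Greedily match left vertices, then look for augmenting paths:
  Match 1 -- 4
  Match 2 -- 5
  Match 3 -- 6
  No augmenting path remains.

Step 3: Verify this is maximum:
  Matching size 3 = min(|L|, |R|) = min(3, 3), which is an upper bound, so this matching is maximum.

Maximum matching: {(1,4), (2,5), (3,6)}
Size: 3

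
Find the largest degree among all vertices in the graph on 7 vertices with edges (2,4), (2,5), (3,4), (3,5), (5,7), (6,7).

Step 1: Count edges incident to each vertex:
  deg(1) = 0 (neighbors: none)
  deg(2) = 2 (neighbors: 4, 5)
  deg(3) = 2 (neighbors: 4, 5)
  deg(4) = 2 (neighbors: 2, 3)
  deg(5) = 3 (neighbors: 2, 3, 7)
  deg(6) = 1 (neighbors: 7)
  deg(7) = 2 (neighbors: 5, 6)

Step 2: Find maximum:
  max(0, 2, 2, 2, 3, 1, 2) = 3 (vertex 5)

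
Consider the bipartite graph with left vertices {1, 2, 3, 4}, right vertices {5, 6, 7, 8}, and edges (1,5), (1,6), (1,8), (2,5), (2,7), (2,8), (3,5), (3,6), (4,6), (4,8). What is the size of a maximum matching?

Step 1: List the neighbors of each left vertex:
  1: 5, 6, 8
  2: 5, 7, 8
  3: 5, 6
  4: 6, 8

Step 2: Greedily match left vertices, then look for augmenting paths:
  Match 1 -- 5
  Match 2 -- 7
  Match 3 -- 6
  Match 4 -- 8
  No augmenting path remains.

Step 3: Verify this is maximum:
  Matching size 4 = min(|L|, |R|) = min(4, 4), which is an upper bound, so this matching is maximum.

Maximum matching: {(1,5), (2,7), (3,6), (4,8)}
Size: 4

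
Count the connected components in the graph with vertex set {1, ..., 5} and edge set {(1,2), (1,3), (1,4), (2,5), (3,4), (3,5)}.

Step 1: Build adjacency list from edges:
  1: 2, 3, 4
  2: 1, 5
  3: 1, 4, 5
  4: 1, 3
  5: 2, 3

Step 2: Run BFS/DFS from vertex 1:
  Visited: {1, 2, 3, 4, 5}
  Reached 5 of 5 vertices

Step 3: All 5 vertices reached from vertex 1, so the graph is connected.
Number of connected components: 1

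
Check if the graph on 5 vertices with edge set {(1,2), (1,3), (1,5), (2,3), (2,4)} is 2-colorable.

Step 1: Attempt 2-coloring using BFS:
  Start at vertex 1, assign color 0
  Color vertex 2 with color 1 (neighbor of 1)
  Color vertex 3 with color 1 (neighbor of 1)
  Color vertex 5 with color 1 (neighbor of 1)

Step 2: Conflict found! Vertices 2 and 3 are adjacent but have the same color.
This means the graph contains an odd cycle.

The graph is NOT bipartite.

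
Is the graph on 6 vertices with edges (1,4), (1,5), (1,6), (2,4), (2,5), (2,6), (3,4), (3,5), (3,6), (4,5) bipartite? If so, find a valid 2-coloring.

Step 1: Attempt 2-coloring using BFS:
  Start at vertex 1, assign color 0
  Color vertex 4 with color 1 (neighbor of 1)
  Color vertex 5 with color 1 (neighbor of 1)
  Color vertex 6 with color 1 (neighbor of 1)
  Color vertex 2 with color 0 (neighbor of 4)
  Color vertex 3 with color 0 (neighbor of 4)

Step 2: Conflict found! Vertices 4 and 5 are adjacent but have the same color.
This means the graph contains an odd cycle.

The graph is NOT bipartite.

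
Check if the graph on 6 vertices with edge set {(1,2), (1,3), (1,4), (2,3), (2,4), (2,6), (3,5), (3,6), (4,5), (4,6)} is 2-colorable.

Step 1: Attempt 2-coloring using BFS:
  Start at vertex 1, assign color 0
  Color vertex 2 with color 1 (neighbor of 1)
  Color vertex 3 with color 1 (neighbor of 1)
  Color vertex 4 with color 1 (neighbor of 1)

Step 2: Conflict found! Vertices 2 and 3 are adjacent but have the same color.
This means the graph contains an odd cycle.

The graph is NOT bipartite.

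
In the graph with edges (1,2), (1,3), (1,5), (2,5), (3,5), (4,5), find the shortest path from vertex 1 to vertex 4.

Step 1: Build adjacency list:
  1: 2, 3, 5
  2: 1, 5
  3: 1, 5
  4: 5
  5: 1, 2, 3, 4

Step 2: BFS from vertex 1 to find shortest path to 4:
  vertex 2 reached at distance 1
  vertex 3 reached at distance 1
  vertex 5 reached at distance 1
  vertex 4 reached at distance 2

Step 3: Shortest path: 1 -> 5 -> 4
Path length: 2 edges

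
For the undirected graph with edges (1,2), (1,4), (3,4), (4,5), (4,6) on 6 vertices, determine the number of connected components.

Step 1: Build adjacency list from edges:
  1: 2, 4
  2: 1
  3: 4
  4: 1, 3, 5, 6
  5: 4
  6: 4

Step 2: Run BFS/DFS from vertex 1:
  Visited: {1, 2, 4, 3, 5, 6}
  Reached 6 of 6 vertices

Step 3: All 6 vertices reached from vertex 1, so the graph is connected.
Number of connected components: 1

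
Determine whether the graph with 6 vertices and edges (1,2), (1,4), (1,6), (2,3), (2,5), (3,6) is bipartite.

Step 1: Attempt 2-coloring using BFS:
  Start at vertex 1, assign color 0
  Color vertex 2 with color 1 (neighbor of 1)
  Color vertex 4 with color 1 (neighbor of 1)
  Color vertex 6 with color 1 (neighbor of 1)
  Color vertex 3 with color 0 (neighbor of 2)
  Color vertex 5 with color 0 (neighbor of 2)

Step 2: 2-coloring succeeded. No conflicts found.
  Set A (color 0): {1, 3, 5}
  Set B (color 1): {2, 4, 6}

The graph is bipartite with partition {1, 3, 5}, {2, 4, 6}.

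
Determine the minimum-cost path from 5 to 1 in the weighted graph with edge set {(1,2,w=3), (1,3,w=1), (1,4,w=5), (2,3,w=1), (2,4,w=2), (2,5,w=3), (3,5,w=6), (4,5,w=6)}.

Step 1: Build adjacency list with weights:
  1: 2(w=3), 3(w=1), 4(w=5)
  2: 1(w=3), 3(w=1), 4(w=2), 5(w=3)
  3: 1(w=1), 2(w=1), 5(w=6)
  4: 1(w=5), 2(w=2), 5(w=6)
  5: 2(w=3), 3(w=6), 4(w=6)

Step 2: Apply Dijkstra's algorithm from vertex 5:
  Visit vertex 5 (distance=0)
    Update dist[2] = 3
    Update dist[3] = 6
    Update dist[4] = 6
  Visit vertex 2 (distance=3)
    Update dist[1] = 6
    Update dist[3] = 4
    Update dist[4] = 5
  Visit vertex 3 (distance=4)
    Update dist[1] = 5
  Visit vertex 1 (distance=5)

Step 3: Shortest path: 5 -> 2 -> 3 -> 1
Total weight: 3 + 1 + 1 = 5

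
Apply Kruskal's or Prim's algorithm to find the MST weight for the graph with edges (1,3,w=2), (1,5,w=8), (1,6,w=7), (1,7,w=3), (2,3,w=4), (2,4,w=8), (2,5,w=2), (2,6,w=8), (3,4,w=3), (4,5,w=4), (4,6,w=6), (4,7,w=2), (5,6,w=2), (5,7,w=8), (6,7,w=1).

Apply Kruskal's algorithm (sort edges by weight, add if no cycle):

Sorted edges by weight:
  (6,7) w=1
  (1,3) w=2
  (2,5) w=2
  (4,7) w=2
  (5,6) w=2
  (1,7) w=3
  (3,4) w=3
  (2,3) w=4
  (4,5) w=4
  (4,6) w=6
  (1,6) w=7
  (1,5) w=8
  (2,4) w=8
  (2,6) w=8
  (5,7) w=8

Add edge (6,7) w=1 -- no cycle. Running total: 1
Add edge (1,3) w=2 -- no cycle. Running total: 3
Add edge (2,5) w=2 -- no cycle. Running total: 5
Add edge (4,7) w=2 -- no cycle. Running total: 7
Add edge (5,6) w=2 -- no cycle. Running total: 9
Add edge (1,7) w=3 -- no cycle. Running total: 12

MST edges: (6,7,w=1), (1,3,w=2), (2,5,w=2), (4,7,w=2), (5,6,w=2), (1,7,w=3)
Total MST weight: 1 + 2 + 2 + 2 + 2 + 3 = 12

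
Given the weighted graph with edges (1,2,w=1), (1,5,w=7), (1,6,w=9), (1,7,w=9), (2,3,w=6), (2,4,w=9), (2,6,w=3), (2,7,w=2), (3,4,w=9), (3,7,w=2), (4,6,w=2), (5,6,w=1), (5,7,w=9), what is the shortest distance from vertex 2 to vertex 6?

Step 1: Build adjacency list with weights:
  1: 2(w=1), 5(w=7), 6(w=9), 7(w=9)
  2: 1(w=1), 3(w=6), 4(w=9), 6(w=3), 7(w=2)
  3: 2(w=6), 4(w=9), 7(w=2)
  4: 2(w=9), 3(w=9), 6(w=2)
  5: 1(w=7), 6(w=1), 7(w=9)
  6: 1(w=9), 2(w=3), 4(w=2), 5(w=1)
  7: 1(w=9), 2(w=2), 3(w=2), 5(w=9)

Step 2: Apply Dijkstra's algorithm from vertex 2:
  Visit vertex 2 (distance=0)
    Update dist[1] = 1
    Update dist[3] = 6
    Update dist[4] = 9
    Update dist[6] = 3
    Update dist[7] = 2
  Visit vertex 1 (distance=1)
    Update dist[5] = 8
  Visit vertex 7 (distance=2)
    Update dist[3] = 4
  Visit vertex 6 (distance=3)
    Update dist[4] = 5
    Update dist[5] = 4

Step 3: Shortest path: 2 -> 6
Total weight: 3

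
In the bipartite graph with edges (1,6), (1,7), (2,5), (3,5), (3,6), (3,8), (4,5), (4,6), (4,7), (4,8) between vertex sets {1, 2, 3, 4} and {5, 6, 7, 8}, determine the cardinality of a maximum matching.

Step 1: List the neighbors of each left vertex:
  1: 6, 7
  2: 5
  3: 5, 6, 8
  4: 5, 6, 7, 8

Step 2: Greedily match left vertices, then look for augmenting paths:
  Match 1 -- 6
  Match 2 -- 5
  Match 3 -- 8
  Match 4 -- 7
  No augmenting path remains.

Step 3: Verify this is maximum:
  Matching size 4 = min(|L|, |R|) = min(4, 4), which is an upper bound, so this matching is maximum.

Maximum matching: {(1,6), (2,5), (3,8), (4,7)}
Size: 4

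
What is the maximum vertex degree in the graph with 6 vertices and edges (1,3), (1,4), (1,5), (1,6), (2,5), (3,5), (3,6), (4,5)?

Step 1: Count edges incident to each vertex:
  deg(1) = 4 (neighbors: 3, 4, 5, 6)
  deg(2) = 1 (neighbors: 5)
  deg(3) = 3 (neighbors: 1, 5, 6)
  deg(4) = 2 (neighbors: 1, 5)
  deg(5) = 4 (neighbors: 1, 2, 3, 4)
  deg(6) = 2 (neighbors: 1, 3)

Step 2: Find maximum:
  max(4, 1, 3, 2, 4, 2) = 4 (vertex 1)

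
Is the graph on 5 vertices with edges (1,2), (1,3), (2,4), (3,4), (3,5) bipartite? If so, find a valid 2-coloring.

Step 1: Attempt 2-coloring using BFS:
  Start at vertex 1, assign color 0
  Color vertex 2 with color 1 (neighbor of 1)
  Color vertex 3 with color 1 (neighbor of 1)
  Color vertex 4 with color 0 (neighbor of 2)
  Color vertex 5 with color 0 (neighbor of 3)

Step 2: 2-coloring succeeded. No conflicts found.
  Set A (color 0): {1, 4, 5}
  Set B (color 1): {2, 3}

The graph is bipartite with partition {1, 4, 5}, {2, 3}.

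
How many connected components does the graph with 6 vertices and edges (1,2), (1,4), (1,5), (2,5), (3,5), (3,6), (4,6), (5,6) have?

Step 1: Build adjacency list from edges:
  1: 2, 4, 5
  2: 1, 5
  3: 5, 6
  4: 1, 6
  5: 1, 2, 3, 6
  6: 3, 4, 5

Step 2: Run BFS/DFS from vertex 1:
  Visited: {1, 2, 4, 5, 6, 3}
  Reached 6 of 6 vertices

Step 3: All 6 vertices reached from vertex 1, so the graph is connected.
Number of connected components: 1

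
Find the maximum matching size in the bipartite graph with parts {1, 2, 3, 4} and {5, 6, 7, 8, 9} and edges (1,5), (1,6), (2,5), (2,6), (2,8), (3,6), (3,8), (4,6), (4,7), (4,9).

Step 1: List the neighbors of each left vertex:
  1: 5, 6
  2: 5, 6, 8
  3: 6, 8
  4: 6, 7, 9

Step 2: Greedily match left vertices, then look for augmenting paths:
  Match 1 -- 5
  Match 2 -- 6
  Match 3 -- 8
  Match 4 -- 7
  No augmenting path remains.

Step 3: Verify this is maximum:
  Matching size 4 = min(|L|, |R|) = min(4, 5), which is an upper bound, so this matching is maximum.

Maximum matching: {(1,5), (2,6), (3,8), (4,7)}
Size: 4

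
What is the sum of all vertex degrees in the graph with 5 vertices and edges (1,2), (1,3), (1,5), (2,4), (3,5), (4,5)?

Step 1: Count edges incident to each vertex:
  deg(1) = 3 (neighbors: 2, 3, 5)
  deg(2) = 2 (neighbors: 1, 4)
  deg(3) = 2 (neighbors: 1, 5)
  deg(4) = 2 (neighbors: 2, 5)
  deg(5) = 3 (neighbors: 1, 3, 4)

Step 2: Sum all degrees:
  3 + 2 + 2 + 2 + 3 = 12

Verification: sum of degrees = 2 * |E| = 2 * 6 = 12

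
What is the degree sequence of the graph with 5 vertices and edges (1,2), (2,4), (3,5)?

Step 1: Count edges incident to each vertex:
  deg(1) = 1 (neighbors: 2)
  deg(2) = 2 (neighbors: 1, 4)
  deg(3) = 1 (neighbors: 5)
  deg(4) = 1 (neighbors: 2)
  deg(5) = 1 (neighbors: 3)

Step 2: Sort degrees in non-increasing order:
  Degrees: [1, 2, 1, 1, 1] -> sorted: [2, 1, 1, 1, 1]

Degree sequence: [2, 1, 1, 1, 1]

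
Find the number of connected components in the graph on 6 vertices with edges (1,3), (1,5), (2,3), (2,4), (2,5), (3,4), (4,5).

Step 1: Build adjacency list from edges:
  1: 3, 5
  2: 3, 4, 5
  3: 1, 2, 4
  4: 2, 3, 5
  5: 1, 2, 4
  6: (none)

Step 2: Run BFS/DFS from vertex 1:
  Visited: {1, 3, 5, 2, 4}
  Reached 5 of 6 vertices

Step 3: Only 5 of 6 vertices reached. Graph is disconnected.
Connected components: {1, 2, 3, 4, 5}, {6}
Number of connected components: 2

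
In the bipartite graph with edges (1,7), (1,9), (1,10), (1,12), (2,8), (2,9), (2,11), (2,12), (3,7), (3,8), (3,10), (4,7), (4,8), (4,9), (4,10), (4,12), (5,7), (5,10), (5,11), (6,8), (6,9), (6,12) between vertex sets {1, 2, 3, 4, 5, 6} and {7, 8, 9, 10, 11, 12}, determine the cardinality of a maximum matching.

Step 1: List the neighbors of each left vertex:
  1: 7, 9, 10, 12
  2: 8, 9, 11, 12
  3: 7, 8, 10
  4: 7, 8, 9, 10, 12
  5: 7, 10, 11
  6: 8, 9, 12

Step 2: Greedily match left vertices, then look for augmenting paths:
  Match 1 -- 7
  Match 2 -- 8
  Match 3 -- 10
  Match 4 -- 9
  Match 5 -- 11
  Match 6 -- 12
  No augmenting path remains.

Step 3: Verify this is maximum:
  Matching size 6 = min(|L|, |R|) = min(6, 6), which is an upper bound, so this matching is maximum.

Maximum matching: {(1,7), (2,8), (3,10), (4,9), (5,11), (6,12)}
Size: 6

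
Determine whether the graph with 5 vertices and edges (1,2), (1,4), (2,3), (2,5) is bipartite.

Step 1: Attempt 2-coloring using BFS:
  Start at vertex 1, assign color 0
  Color vertex 2 with color 1 (neighbor of 1)
  Color vertex 4 with color 1 (neighbor of 1)
  Color vertex 3 with color 0 (neighbor of 2)
  Color vertex 5 with color 0 (neighbor of 2)

Step 2: 2-coloring succeeded. No conflicts found.
  Set A (color 0): {1, 3, 5}
  Set B (color 1): {2, 4}

The graph is bipartite with partition {1, 3, 5}, {2, 4}.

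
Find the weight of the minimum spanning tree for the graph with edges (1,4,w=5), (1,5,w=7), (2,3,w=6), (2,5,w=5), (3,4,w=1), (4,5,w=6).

Apply Kruskal's algorithm (sort edges by weight, add if no cycle):

Sorted edges by weight:
  (3,4) w=1
  (1,4) w=5
  (2,5) w=5
  (2,3) w=6
  (4,5) w=6
  (1,5) w=7

Add edge (3,4) w=1 -- no cycle. Running total: 1
Add edge (1,4) w=5 -- no cycle. Running total: 6
Add edge (2,5) w=5 -- no cycle. Running total: 11
Add edge (2,3) w=6 -- no cycle. Running total: 17

MST edges: (3,4,w=1), (1,4,w=5), (2,5,w=5), (2,3,w=6)
Total MST weight: 1 + 5 + 5 + 6 = 17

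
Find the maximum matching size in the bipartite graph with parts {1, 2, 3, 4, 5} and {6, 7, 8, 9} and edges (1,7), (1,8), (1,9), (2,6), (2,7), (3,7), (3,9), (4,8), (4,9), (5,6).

Step 1: List the neighbors of each left vertex:
  1: 7, 8, 9
  2: 6, 7
  3: 7, 9
  4: 8, 9
  5: 6

Step 2: Greedily match left vertices, then look for augmenting paths:
  Match 1 -- 7
  Match 2 -- 6
  Match 3 -- 9
  Match 4 -- 8
  No augmenting path remains.

Step 3: Verify this is maximum:
  Matching size 4 = min(|L|, |R|) = min(5, 4), which is an upper bound, so this matching is maximum.

Maximum matching: {(1,7), (2,6), (3,9), (4,8)}
Size: 4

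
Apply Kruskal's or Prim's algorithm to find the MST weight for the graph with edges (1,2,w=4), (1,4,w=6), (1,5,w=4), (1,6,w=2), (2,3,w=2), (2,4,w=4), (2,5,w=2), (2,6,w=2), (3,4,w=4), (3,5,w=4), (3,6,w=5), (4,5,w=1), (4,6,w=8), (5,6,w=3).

Apply Kruskal's algorithm (sort edges by weight, add if no cycle):

Sorted edges by weight:
  (4,5) w=1
  (1,6) w=2
  (2,3) w=2
  (2,5) w=2
  (2,6) w=2
  (5,6) w=3
  (1,2) w=4
  (1,5) w=4
  (2,4) w=4
  (3,5) w=4
  (3,4) w=4
  (3,6) w=5
  (1,4) w=6
  (4,6) w=8

Add edge (4,5) w=1 -- no cycle. Running total: 1
Add edge (1,6) w=2 -- no cycle. Running total: 3
Add edge (2,3) w=2 -- no cycle. Running total: 5
Add edge (2,5) w=2 -- no cycle. Running total: 7
Add edge (2,6) w=2 -- no cycle. Running total: 9

MST edges: (4,5,w=1), (1,6,w=2), (2,3,w=2), (2,5,w=2), (2,6,w=2)
Total MST weight: 1 + 2 + 2 + 2 + 2 = 9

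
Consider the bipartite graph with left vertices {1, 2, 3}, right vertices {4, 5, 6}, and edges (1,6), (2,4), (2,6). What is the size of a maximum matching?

Step 1: List the neighbors of each left vertex:
  1: 6
  2: 4, 6
  3: (none)

Step 2: Greedily match left vertices, then look for augmenting paths:
  Match 1 -- 6
  Match 2 -- 4
  No augmenting path remains.

Step 3: Verify this is maximum:
  Matching has size 2. The vertex set {1, 2} covers every edge and has size 2; any matching has at most one edge per cover vertex, so 2 is maximum (König's theorem).

Maximum matching: {(1,6), (2,4)}
Size: 2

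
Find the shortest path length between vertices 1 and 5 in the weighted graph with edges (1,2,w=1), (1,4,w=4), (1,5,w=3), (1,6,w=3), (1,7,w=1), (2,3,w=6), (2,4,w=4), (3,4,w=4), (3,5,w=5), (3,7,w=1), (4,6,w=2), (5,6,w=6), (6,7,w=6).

Step 1: Build adjacency list with weights:
  1: 2(w=1), 4(w=4), 5(w=3), 6(w=3), 7(w=1)
  2: 1(w=1), 3(w=6), 4(w=4)
  3: 2(w=6), 4(w=4), 5(w=5), 7(w=1)
  4: 1(w=4), 2(w=4), 3(w=4), 6(w=2)
  5: 1(w=3), 3(w=5), 6(w=6)
  6: 1(w=3), 4(w=2), 5(w=6), 7(w=6)
  7: 1(w=1), 3(w=1), 6(w=6)

Step 2: Apply Dijkstra's algorithm from vertex 1:
  Visit vertex 1 (distance=0)
    Update dist[2] = 1
    Update dist[4] = 4
    Update dist[5] = 3
    Update dist[6] = 3
    Update dist[7] = 1
  Visit vertex 2 (distance=1)
    Update dist[3] = 7
  Visit vertex 7 (distance=1)
    Update dist[3] = 2
  Visit vertex 3 (distance=2)
  Visit vertex 5 (distance=3)

Step 3: Shortest path: 1 -> 5
Total weight: 3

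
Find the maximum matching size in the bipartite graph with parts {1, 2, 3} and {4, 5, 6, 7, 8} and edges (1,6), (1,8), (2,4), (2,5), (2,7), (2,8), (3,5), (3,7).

Step 1: List the neighbors of each left vertex:
  1: 6, 8
  2: 4, 5, 7, 8
  3: 5, 7

Step 2: Greedily match left vertices, then look for augmenting paths:
  Match 1 -- 6
  Match 2 -- 4
  Match 3 -- 5
  No augmenting path remains.

Step 3: Verify this is maximum:
  Matching size 3 = min(|L|, |R|) = min(3, 5), which is an upper bound, so this matching is maximum.

Maximum matching: {(1,6), (2,4), (3,5)}
Size: 3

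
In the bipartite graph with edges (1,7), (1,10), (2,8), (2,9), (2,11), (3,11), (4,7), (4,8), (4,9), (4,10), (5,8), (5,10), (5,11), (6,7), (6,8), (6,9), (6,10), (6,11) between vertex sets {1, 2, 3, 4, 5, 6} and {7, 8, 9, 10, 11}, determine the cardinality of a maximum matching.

Step 1: List the neighbors of each left vertex:
  1: 7, 10
  2: 8, 9, 11
  3: 11
  4: 7, 8, 9, 10
  5: 8, 10, 11
  6: 7, 8, 9, 10, 11

Step 2: Greedily match left vertices, then look for augmenting paths:
  Match 1 -- 7
  Match 2 -- 8
  Match 3 -- 11
  Match 4 -- 9
  Match 5 -- 10
  No augmenting path remains.

Step 3: Verify this is maximum:
  Matching size 5 = min(|L|, |R|) = min(6, 5), which is an upper bound, so this matching is maximum.

Maximum matching: {(1,7), (2,8), (3,11), (4,9), (5,10)}
Size: 5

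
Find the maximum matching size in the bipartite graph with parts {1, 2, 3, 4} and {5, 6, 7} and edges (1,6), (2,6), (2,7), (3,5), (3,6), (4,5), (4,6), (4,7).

Step 1: List the neighbors of each left vertex:
  1: 6
  2: 6, 7
  3: 5, 6
  4: 5, 6, 7

Step 2: Greedily match left vertices, then look for augmenting paths:
  Match 1 -- 6
  Match 2 -- 7
  Match 3 -- 5
  No augmenting path remains.

Step 3: Verify this is maximum:
  Matching size 3 = min(|L|, |R|) = min(4, 3), which is an upper bound, so this matching is maximum.

Maximum matching: {(1,6), (2,7), (3,5)}
Size: 3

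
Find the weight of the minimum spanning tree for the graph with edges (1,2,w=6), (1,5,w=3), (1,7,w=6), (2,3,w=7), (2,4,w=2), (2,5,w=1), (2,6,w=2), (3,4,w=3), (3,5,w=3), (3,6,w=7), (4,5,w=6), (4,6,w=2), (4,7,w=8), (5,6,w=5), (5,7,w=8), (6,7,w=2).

Apply Kruskal's algorithm (sort edges by weight, add if no cycle):

Sorted edges by weight:
  (2,5) w=1
  (2,6) w=2
  (2,4) w=2
  (4,6) w=2
  (6,7) w=2
  (1,5) w=3
  (3,4) w=3
  (3,5) w=3
  (5,6) w=5
  (1,2) w=6
  (1,7) w=6
  (4,5) w=6
  (2,3) w=7
  (3,6) w=7
  (4,7) w=8
  (5,7) w=8

Add edge (2,5) w=1 -- no cycle. Running total: 1
Add edge (2,6) w=2 -- no cycle. Running total: 3
Add edge (2,4) w=2 -- no cycle. Running total: 5
Skip edge (4,6) w=2 -- would create cycle
Add edge (6,7) w=2 -- no cycle. Running total: 7
Add edge (1,5) w=3 -- no cycle. Running total: 10
Add edge (3,4) w=3 -- no cycle. Running total: 13

MST edges: (2,5,w=1), (2,6,w=2), (2,4,w=2), (6,7,w=2), (1,5,w=3), (3,4,w=3)
Total MST weight: 1 + 2 + 2 + 2 + 3 + 3 = 13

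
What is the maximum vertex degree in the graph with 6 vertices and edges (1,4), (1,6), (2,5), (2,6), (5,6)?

Step 1: Count edges incident to each vertex:
  deg(1) = 2 (neighbors: 4, 6)
  deg(2) = 2 (neighbors: 5, 6)
  deg(3) = 0 (neighbors: none)
  deg(4) = 1 (neighbors: 1)
  deg(5) = 2 (neighbors: 2, 6)
  deg(6) = 3 (neighbors: 1, 2, 5)

Step 2: Find maximum:
  max(2, 2, 0, 1, 2, 3) = 3 (vertex 6)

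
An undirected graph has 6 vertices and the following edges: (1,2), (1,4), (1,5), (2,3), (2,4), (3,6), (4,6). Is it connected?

Step 1: Build adjacency list from edges:
  1: 2, 4, 5
  2: 1, 3, 4
  3: 2, 6
  4: 1, 2, 6
  5: 1
  6: 3, 4

Step 2: Run BFS/DFS from vertex 1:
  Visited: {1, 2, 4, 5, 3, 6}
  Reached 6 of 6 vertices

Step 3: All 6 vertices reached from vertex 1, so the graph is connected.
Answer: Yes, the graph is connected.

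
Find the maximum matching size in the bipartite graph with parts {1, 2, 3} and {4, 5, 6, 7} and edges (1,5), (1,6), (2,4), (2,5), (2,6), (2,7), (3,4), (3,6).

Step 1: List the neighbors of each left vertex:
  1: 5, 6
  2: 4, 5, 6, 7
  3: 4, 6

Step 2: Greedily match left vertices, then look for augmenting paths:
  Match 1 -- 5
  Match 2 -- 4
  Match 3 -- 6
  No augmenting path remains.

Step 3: Verify this is maximum:
  Matching size 3 = min(|L|, |R|) = min(3, 4), which is an upper bound, so this matching is maximum.

Maximum matching: {(1,5), (2,4), (3,6)}
Size: 3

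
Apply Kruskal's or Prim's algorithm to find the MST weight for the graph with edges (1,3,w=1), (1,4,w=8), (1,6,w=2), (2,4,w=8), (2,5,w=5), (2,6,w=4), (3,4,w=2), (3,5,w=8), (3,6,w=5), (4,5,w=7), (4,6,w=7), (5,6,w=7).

Apply Kruskal's algorithm (sort edges by weight, add if no cycle):

Sorted edges by weight:
  (1,3) w=1
  (1,6) w=2
  (3,4) w=2
  (2,6) w=4
  (2,5) w=5
  (3,6) w=5
  (4,5) w=7
  (4,6) w=7
  (5,6) w=7
  (1,4) w=8
  (2,4) w=8
  (3,5) w=8

Add edge (1,3) w=1 -- no cycle. Running total: 1
Add edge (1,6) w=2 -- no cycle. Running total: 3
Add edge (3,4) w=2 -- no cycle. Running total: 5
Add edge (2,6) w=4 -- no cycle. Running total: 9
Add edge (2,5) w=5 -- no cycle. Running total: 14

MST edges: (1,3,w=1), (1,6,w=2), (3,4,w=2), (2,6,w=4), (2,5,w=5)
Total MST weight: 1 + 2 + 2 + 4 + 5 = 14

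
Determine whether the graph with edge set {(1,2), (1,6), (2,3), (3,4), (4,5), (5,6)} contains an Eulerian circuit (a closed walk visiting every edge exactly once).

Step 1: Find the degree of each vertex:
  deg(1) = 2
  deg(2) = 2
  deg(3) = 2
  deg(4) = 2
  deg(5) = 2
  deg(6) = 2

Step 2: Count vertices with odd degree:
  All vertices have even degree (0 odd-degree vertices)

Step 3: Apply Euler's theorem:
  - Eulerian circuit exists iff graph is connected and all vertices have even degree
  - Eulerian path exists iff graph is connected and has 0 or 2 odd-degree vertices

Graph is connected with 0 odd-degree vertices.
Both Eulerian circuit and Eulerian path exist.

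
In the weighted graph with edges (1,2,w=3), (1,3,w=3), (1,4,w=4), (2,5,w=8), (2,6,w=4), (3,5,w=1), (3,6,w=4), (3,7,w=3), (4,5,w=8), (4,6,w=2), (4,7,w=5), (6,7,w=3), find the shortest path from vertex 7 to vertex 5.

Step 1: Build adjacency list with weights:
  1: 2(w=3), 3(w=3), 4(w=4)
  2: 1(w=3), 5(w=8), 6(w=4)
  3: 1(w=3), 5(w=1), 6(w=4), 7(w=3)
  4: 1(w=4), 5(w=8), 6(w=2), 7(w=5)
  5: 2(w=8), 3(w=1), 4(w=8)
  6: 2(w=4), 3(w=4), 4(w=2), 7(w=3)
  7: 3(w=3), 4(w=5), 6(w=3)

Step 2: Apply Dijkstra's algorithm from vertex 7:
  Visit vertex 7 (distance=0)
    Update dist[3] = 3
    Update dist[4] = 5
    Update dist[6] = 3
  Visit vertex 3 (distance=3)
    Update dist[1] = 6
    Update dist[5] = 4
  Visit vertex 6 (distance=3)
    Update dist[2] = 7
  Visit vertex 5 (distance=4)

Step 3: Shortest path: 7 -> 3 -> 5
Total weight: 3 + 1 = 4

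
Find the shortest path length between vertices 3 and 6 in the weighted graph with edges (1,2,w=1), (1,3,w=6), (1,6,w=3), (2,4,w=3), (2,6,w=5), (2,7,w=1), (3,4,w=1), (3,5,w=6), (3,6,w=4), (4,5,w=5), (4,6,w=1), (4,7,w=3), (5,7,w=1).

Step 1: Build adjacency list with weights:
  1: 2(w=1), 3(w=6), 6(w=3)
  2: 1(w=1), 4(w=3), 6(w=5), 7(w=1)
  3: 1(w=6), 4(w=1), 5(w=6), 6(w=4)
  4: 2(w=3), 3(w=1), 5(w=5), 6(w=1), 7(w=3)
  5: 3(w=6), 4(w=5), 7(w=1)
  6: 1(w=3), 2(w=5), 3(w=4), 4(w=1)
  7: 2(w=1), 4(w=3), 5(w=1)

Step 2: Apply Dijkstra's algorithm from vertex 3:
  Visit vertex 3 (distance=0)
    Update dist[1] = 6
    Update dist[4] = 1
    Update dist[5] = 6
    Update dist[6] = 4
  Visit vertex 4 (distance=1)
    Update dist[2] = 4
    Update dist[6] = 2
    Update dist[7] = 4
  Visit vertex 6 (distance=2)
    Update dist[1] = 5

Step 3: Shortest path: 3 -> 4 -> 6
Total weight: 1 + 1 = 2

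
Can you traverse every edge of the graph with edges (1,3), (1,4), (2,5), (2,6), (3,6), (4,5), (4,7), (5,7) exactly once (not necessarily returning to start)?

Step 1: Find the degree of each vertex:
  deg(1) = 2
  deg(2) = 2
  deg(3) = 2
  deg(4) = 3
  deg(5) = 3
  deg(6) = 2
  deg(7) = 2

Step 2: Count vertices with odd degree:
  Odd-degree vertices: 4, 5 (2 total)

Step 3: Apply Euler's theorem:
  - Eulerian circuit exists iff graph is connected and all vertices have even degree
  - Eulerian path exists iff graph is connected and has 0 or 2 odd-degree vertices

Graph is connected with exactly 2 odd-degree vertices (4, 5).
Eulerian path exists (starting and ending at the odd-degree vertices), but no Eulerian circuit.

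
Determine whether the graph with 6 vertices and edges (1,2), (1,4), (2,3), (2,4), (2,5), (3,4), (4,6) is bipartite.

Step 1: Attempt 2-coloring using BFS:
  Start at vertex 1, assign color 0
  Color vertex 2 with color 1 (neighbor of 1)
  Color vertex 4 with color 1 (neighbor of 1)
  Color vertex 3 with color 0 (neighbor of 2)

Step 2: Conflict found! Vertices 2 and 4 are adjacent but have the same color.
This means the graph contains an odd cycle.

The graph is NOT bipartite.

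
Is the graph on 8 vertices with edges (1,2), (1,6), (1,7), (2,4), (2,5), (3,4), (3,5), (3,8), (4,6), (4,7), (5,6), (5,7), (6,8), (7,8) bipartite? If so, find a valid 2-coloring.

Step 1: Attempt 2-coloring using BFS:
  Start at vertex 1, assign color 0
  Color vertex 2 with color 1 (neighbor of 1)
  Color vertex 6 with color 1 (neighbor of 1)
  Color vertex 7 with color 1 (neighbor of 1)
  Color vertex 4 with color 0 (neighbor of 2)
  Color vertex 5 with color 0 (neighbor of 2)
  Color vertex 8 with color 0 (neighbor of 6)
  Color vertex 3 with color 1 (neighbor of 4)

Step 2: 2-coloring succeeded. No conflicts found.
  Set A (color 0): {1, 4, 5, 8}
  Set B (color 1): {2, 3, 6, 7}

The graph is bipartite with partition {1, 4, 5, 8}, {2, 3, 6, 7}.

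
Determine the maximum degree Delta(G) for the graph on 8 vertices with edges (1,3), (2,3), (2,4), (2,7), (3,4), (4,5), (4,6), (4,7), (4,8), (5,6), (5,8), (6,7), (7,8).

Step 1: Count edges incident to each vertex:
  deg(1) = 1 (neighbors: 3)
  deg(2) = 3 (neighbors: 3, 4, 7)
  deg(3) = 3 (neighbors: 1, 2, 4)
  deg(4) = 6 (neighbors: 2, 3, 5, 6, 7, 8)
  deg(5) = 3 (neighbors: 4, 6, 8)
  deg(6) = 3 (neighbors: 4, 5, 7)
  deg(7) = 4 (neighbors: 2, 4, 6, 8)
  deg(8) = 3 (neighbors: 4, 5, 7)

Step 2: Find maximum:
  max(1, 3, 3, 6, 3, 3, 4, 3) = 6 (vertex 4)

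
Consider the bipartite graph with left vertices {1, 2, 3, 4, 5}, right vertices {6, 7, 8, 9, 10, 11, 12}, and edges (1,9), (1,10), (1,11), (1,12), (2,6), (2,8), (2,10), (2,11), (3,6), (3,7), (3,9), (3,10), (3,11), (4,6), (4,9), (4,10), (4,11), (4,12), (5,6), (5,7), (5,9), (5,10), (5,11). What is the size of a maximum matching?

Step 1: List the neighbors of each left vertex:
  1: 9, 10, 11, 12
  2: 6, 8, 10, 11
  3: 6, 7, 9, 10, 11
  4: 6, 9, 10, 11, 12
  5: 6, 7, 9, 10, 11

Step 2: Greedily match left vertices, then look for augmenting paths:
  Match 1 -- 9
  Match 2 -- 6
  Match 3 -- 7
  Match 4 -- 10
  Match 5 -- 11
  No augmenting path remains.

Step 3: Verify this is maximum:
  Matching size 5 = min(|L|, |R|) = min(5, 7), which is an upper bound, so this matching is maximum.

Maximum matching: {(1,9), (2,6), (3,7), (4,10), (5,11)}
Size: 5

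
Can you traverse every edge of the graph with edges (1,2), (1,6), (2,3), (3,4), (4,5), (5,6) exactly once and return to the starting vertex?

Step 1: Find the degree of each vertex:
  deg(1) = 2
  deg(2) = 2
  deg(3) = 2
  deg(4) = 2
  deg(5) = 2
  deg(6) = 2

Step 2: Count vertices with odd degree:
  All vertices have even degree (0 odd-degree vertices)

Step 3: Apply Euler's theorem:
  - Eulerian circuit exists iff graph is connected and all vertices have even degree
  - Eulerian path exists iff graph is connected and has 0 or 2 odd-degree vertices

Graph is connected with 0 odd-degree vertices.
Both Eulerian circuit and Eulerian path exist.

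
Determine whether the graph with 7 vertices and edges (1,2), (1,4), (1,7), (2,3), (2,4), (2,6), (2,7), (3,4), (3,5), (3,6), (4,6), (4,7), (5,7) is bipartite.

Step 1: Attempt 2-coloring using BFS:
  Start at vertex 1, assign color 0
  Color vertex 2 with color 1 (neighbor of 1)
  Color vertex 4 with color 1 (neighbor of 1)
  Color vertex 7 with color 1 (neighbor of 1)
  Color vertex 3 with color 0 (neighbor of 2)

Step 2: Conflict found! Vertices 2 and 4 are adjacent but have the same color.
This means the graph contains an odd cycle.

The graph is NOT bipartite.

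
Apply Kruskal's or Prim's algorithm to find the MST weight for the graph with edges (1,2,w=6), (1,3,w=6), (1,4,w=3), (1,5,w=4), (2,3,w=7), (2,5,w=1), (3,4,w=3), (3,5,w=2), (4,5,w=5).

Apply Kruskal's algorithm (sort edges by weight, add if no cycle):

Sorted edges by weight:
  (2,5) w=1
  (3,5) w=2
  (1,4) w=3
  (3,4) w=3
  (1,5) w=4
  (4,5) w=5
  (1,3) w=6
  (1,2) w=6
  (2,3) w=7

Add edge (2,5) w=1 -- no cycle. Running total: 1
Add edge (3,5) w=2 -- no cycle. Running total: 3
Add edge (1,4) w=3 -- no cycle. Running total: 6
Add edge (3,4) w=3 -- no cycle. Running total: 9

MST edges: (2,5,w=1), (3,5,w=2), (1,4,w=3), (3,4,w=3)
Total MST weight: 1 + 2 + 3 + 3 = 9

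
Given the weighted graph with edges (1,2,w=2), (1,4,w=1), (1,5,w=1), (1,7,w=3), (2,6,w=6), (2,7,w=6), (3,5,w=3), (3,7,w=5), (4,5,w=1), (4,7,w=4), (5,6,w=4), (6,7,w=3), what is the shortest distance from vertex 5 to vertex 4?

Step 1: Build adjacency list with weights:
  1: 2(w=2), 4(w=1), 5(w=1), 7(w=3)
  2: 1(w=2), 6(w=6), 7(w=6)
  3: 5(w=3), 7(w=5)
  4: 1(w=1), 5(w=1), 7(w=4)
  5: 1(w=1), 3(w=3), 4(w=1), 6(w=4)
  6: 2(w=6), 5(w=4), 7(w=3)
  7: 1(w=3), 2(w=6), 3(w=5), 4(w=4), 6(w=3)

Step 2: Apply Dijkstra's algorithm from vertex 5:
  Visit vertex 5 (distance=0)
    Update dist[1] = 1
    Update dist[3] = 3
    Update dist[4] = 1
    Update dist[6] = 4
  Visit vertex 1 (distance=1)
    Update dist[2] = 3
    Update dist[7] = 4
  Visit vertex 4 (distance=1)

Step 3: Shortest path: 5 -> 4
Total weight: 1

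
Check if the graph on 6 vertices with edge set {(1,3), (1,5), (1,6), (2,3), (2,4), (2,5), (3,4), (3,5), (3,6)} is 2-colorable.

Step 1: Attempt 2-coloring using BFS:
  Start at vertex 1, assign color 0
  Color vertex 3 with color 1 (neighbor of 1)
  Color vertex 5 with color 1 (neighbor of 1)
  Color vertex 6 with color 1 (neighbor of 1)
  Color vertex 2 with color 0 (neighbor of 3)
  Color vertex 4 with color 0 (neighbor of 3)

Step 2: Conflict found! Vertices 3 and 5 are adjacent but have the same color.
This means the graph contains an odd cycle.

The graph is NOT bipartite.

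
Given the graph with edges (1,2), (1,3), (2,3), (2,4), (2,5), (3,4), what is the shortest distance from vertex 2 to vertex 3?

Step 1: Build adjacency list:
  1: 2, 3
  2: 1, 3, 4, 5
  3: 1, 2, 4
  4: 2, 3
  5: 2

Step 2: BFS from vertex 2 to find shortest path to 3:
  vertex 1 reached at distance 1
  vertex 3 reached at distance 1

Step 3: Shortest path: 2 -> 3
Path length: 1 edge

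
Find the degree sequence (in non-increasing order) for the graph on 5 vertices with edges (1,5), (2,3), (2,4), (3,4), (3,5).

Step 1: Count edges incident to each vertex:
  deg(1) = 1 (neighbors: 5)
  deg(2) = 2 (neighbors: 3, 4)
  deg(3) = 3 (neighbors: 2, 4, 5)
  deg(4) = 2 (neighbors: 2, 3)
  deg(5) = 2 (neighbors: 1, 3)

Step 2: Sort degrees in non-increasing order:
  Degrees: [1, 2, 3, 2, 2] -> sorted: [3, 2, 2, 2, 1]

Degree sequence: [3, 2, 2, 2, 1]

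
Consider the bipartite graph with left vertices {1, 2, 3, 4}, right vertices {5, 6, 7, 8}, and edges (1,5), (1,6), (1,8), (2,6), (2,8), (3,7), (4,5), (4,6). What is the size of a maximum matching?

Step 1: List the neighbors of each left vertex:
  1: 5, 6, 8
  2: 6, 8
  3: 7
  4: 5, 6

Step 2: Greedily match left vertices, then look for augmenting paths:
  Match 1 -- 8
  Match 2 -- 6
  Match 3 -- 7
  Match 4 -- 5
  No augmenting path remains.

Step 3: Verify this is maximum:
  Matching size 4 = min(|L|, |R|) = min(4, 4), which is an upper bound, so this matching is maximum.

Maximum matching: {(1,8), (2,6), (3,7), (4,5)}
Size: 4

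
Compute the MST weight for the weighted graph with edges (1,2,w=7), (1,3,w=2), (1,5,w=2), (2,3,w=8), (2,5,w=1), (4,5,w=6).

Apply Kruskal's algorithm (sort edges by weight, add if no cycle):

Sorted edges by weight:
  (2,5) w=1
  (1,3) w=2
  (1,5) w=2
  (4,5) w=6
  (1,2) w=7
  (2,3) w=8

Add edge (2,5) w=1 -- no cycle. Running total: 1
Add edge (1,3) w=2 -- no cycle. Running total: 3
Add edge (1,5) w=2 -- no cycle. Running total: 5
Add edge (4,5) w=6 -- no cycle. Running total: 11

MST edges: (2,5,w=1), (1,3,w=2), (1,5,w=2), (4,5,w=6)
Total MST weight: 1 + 2 + 2 + 6 = 11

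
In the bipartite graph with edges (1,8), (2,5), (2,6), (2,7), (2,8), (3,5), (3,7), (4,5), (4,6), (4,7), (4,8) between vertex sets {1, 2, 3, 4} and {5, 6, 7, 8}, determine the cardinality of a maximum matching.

Step 1: List the neighbors of each left vertex:
  1: 8
  2: 5, 6, 7, 8
  3: 5, 7
  4: 5, 6, 7, 8

Step 2: Greedily match left vertices, then look for augmenting paths:
  Match 1 -- 8
  Match 2 -- 5
  Match 3 -- 7
  Match 4 -- 6
  No augmenting path remains.

Step 3: Verify this is maximum:
  Matching size 4 = min(|L|, |R|) = min(4, 4), which is an upper bound, so this matching is maximum.

Maximum matching: {(1,8), (2,5), (3,7), (4,6)}
Size: 4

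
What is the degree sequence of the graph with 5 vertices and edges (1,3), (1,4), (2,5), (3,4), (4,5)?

Step 1: Count edges incident to each vertex:
  deg(1) = 2 (neighbors: 3, 4)
  deg(2) = 1 (neighbors: 5)
  deg(3) = 2 (neighbors: 1, 4)
  deg(4) = 3 (neighbors: 1, 3, 5)
  deg(5) = 2 (neighbors: 2, 4)

Step 2: Sort degrees in non-increasing order:
  Degrees: [2, 1, 2, 3, 2] -> sorted: [3, 2, 2, 2, 1]

Degree sequence: [3, 2, 2, 2, 1]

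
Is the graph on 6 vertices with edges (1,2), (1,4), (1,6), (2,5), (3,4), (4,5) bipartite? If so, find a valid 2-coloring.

Step 1: Attempt 2-coloring using BFS:
  Start at vertex 1, assign color 0
  Color vertex 2 with color 1 (neighbor of 1)
  Color vertex 4 with color 1 (neighbor of 1)
  Color vertex 6 with color 1 (neighbor of 1)
  Color vertex 5 with color 0 (neighbor of 2)
  Color vertex 3 with color 0 (neighbor of 4)

Step 2: 2-coloring succeeded. No conflicts found.
  Set A (color 0): {1, 3, 5}
  Set B (color 1): {2, 4, 6}

The graph is bipartite with partition {1, 3, 5}, {2, 4, 6}.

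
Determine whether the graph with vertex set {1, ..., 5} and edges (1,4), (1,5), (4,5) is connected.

Step 1: Build adjacency list from edges:
  1: 4, 5
  2: (none)
  3: (none)
  4: 1, 5
  5: 1, 4

Step 2: Run BFS/DFS from vertex 1:
  Visited: {1, 4, 5}
  Reached 3 of 5 vertices

Step 3: Only 3 of 5 vertices reached. Graph is disconnected.
Connected components: {1, 4, 5}, {2}, {3}
Answer: No, the graph is not connected (3 components).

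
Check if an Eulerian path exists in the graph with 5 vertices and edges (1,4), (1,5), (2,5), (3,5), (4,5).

Step 1: Find the degree of each vertex:
  deg(1) = 2
  deg(2) = 1
  deg(3) = 1
  deg(4) = 2
  deg(5) = 4

Step 2: Count vertices with odd degree:
  Odd-degree vertices: 2, 3 (2 total)

Step 3: Apply Euler's theorem:
  - Eulerian circuit exists iff graph is connected and all vertices have even degree
  - Eulerian path exists iff graph is connected and has 0 or 2 odd-degree vertices

Graph is connected with exactly 2 odd-degree vertices (2, 3).
Eulerian path exists (starting and ending at the odd-degree vertices), but no Eulerian circuit.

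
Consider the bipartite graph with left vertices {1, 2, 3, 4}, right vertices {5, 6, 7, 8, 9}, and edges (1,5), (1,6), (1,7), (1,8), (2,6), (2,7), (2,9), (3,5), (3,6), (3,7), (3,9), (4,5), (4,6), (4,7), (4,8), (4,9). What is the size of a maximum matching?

Step 1: List the neighbors of each left vertex:
  1: 5, 6, 7, 8
  2: 6, 7, 9
  3: 5, 6, 7, 9
  4: 5, 6, 7, 8, 9

Step 2: Greedily match left vertices, then look for augmenting paths:
  Match 1 -- 5
  Match 2 -- 6
  Match 3 -- 7
  Match 4 -- 8
  No augmenting path remains.

Step 3: Verify this is maximum:
  Matching size 4 = min(|L|, |R|) = min(4, 5), which is an upper bound, so this matching is maximum.

Maximum matching: {(1,5), (2,6), (3,7), (4,8)}
Size: 4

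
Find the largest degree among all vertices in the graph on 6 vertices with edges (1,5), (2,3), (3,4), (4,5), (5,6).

Step 1: Count edges incident to each vertex:
  deg(1) = 1 (neighbors: 5)
  deg(2) = 1 (neighbors: 3)
  deg(3) = 2 (neighbors: 2, 4)
  deg(4) = 2 (neighbors: 3, 5)
  deg(5) = 3 (neighbors: 1, 4, 6)
  deg(6) = 1 (neighbors: 5)

Step 2: Find maximum:
  max(1, 1, 2, 2, 3, 1) = 3 (vertex 5)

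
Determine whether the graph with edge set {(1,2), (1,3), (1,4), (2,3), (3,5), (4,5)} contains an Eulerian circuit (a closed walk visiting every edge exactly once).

Step 1: Find the degree of each vertex:
  deg(1) = 3
  deg(2) = 2
  deg(3) = 3
  deg(4) = 2
  deg(5) = 2

Step 2: Count vertices with odd degree:
  Odd-degree vertices: 1, 3 (2 total)

Step 3: Apply Euler's theorem:
  - Eulerian circuit exists iff graph is connected and all vertices have even degree
  - Eulerian path exists iff graph is connected and has 0 or 2 odd-degree vertices

Graph is connected with exactly 2 odd-degree vertices (1, 3).
Eulerian path exists (starting and ending at the odd-degree vertices), but no Eulerian circuit.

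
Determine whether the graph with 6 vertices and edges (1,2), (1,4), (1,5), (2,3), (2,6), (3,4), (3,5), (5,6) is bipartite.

Step 1: Attempt 2-coloring using BFS:
  Start at vertex 1, assign color 0
  Color vertex 2 with color 1 (neighbor of 1)
  Color vertex 4 with color 1 (neighbor of 1)
  Color vertex 5 with color 1 (neighbor of 1)
  Color vertex 3 with color 0 (neighbor of 2)
  Color vertex 6 with color 0 (neighbor of 2)

Step 2: 2-coloring succeeded. No conflicts found.
  Set A (color 0): {1, 3, 6}
  Set B (color 1): {2, 4, 5}

The graph is bipartite with partition {1, 3, 6}, {2, 4, 5}.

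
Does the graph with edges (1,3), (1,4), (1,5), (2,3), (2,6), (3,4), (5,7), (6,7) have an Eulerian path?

Step 1: Find the degree of each vertex:
  deg(1) = 3
  deg(2) = 2
  deg(3) = 3
  deg(4) = 2
  deg(5) = 2
  deg(6) = 2
  deg(7) = 2

Step 2: Count vertices with odd degree:
  Odd-degree vertices: 1, 3 (2 total)

Step 3: Apply Euler's theorem:
  - Eulerian circuit exists iff graph is connected and all vertices have even degree
  - Eulerian path exists iff graph is connected and has 0 or 2 odd-degree vertices

Graph is connected with exactly 2 odd-degree vertices (1, 3).
Eulerian path exists (starting and ending at the odd-degree vertices), but no Eulerian circuit.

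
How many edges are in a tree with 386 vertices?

A tree on n vertices always has exactly n - 1 edges.
For n = 386: edges = 386 - 1 = 385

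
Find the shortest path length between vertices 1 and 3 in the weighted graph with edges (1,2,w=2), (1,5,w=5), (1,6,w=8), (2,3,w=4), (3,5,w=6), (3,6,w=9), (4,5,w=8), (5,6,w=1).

Step 1: Build adjacency list with weights:
  1: 2(w=2), 5(w=5), 6(w=8)
  2: 1(w=2), 3(w=4)
  3: 2(w=4), 5(w=6), 6(w=9)
  4: 5(w=8)
  5: 1(w=5), 3(w=6), 4(w=8), 6(w=1)
  6: 1(w=8), 3(w=9), 5(w=1)

Step 2: Apply Dijkstra's algorithm from vertex 1:
  Visit vertex 1 (distance=0)
    Update dist[2] = 2
    Update dist[5] = 5
    Update dist[6] = 8
  Visit vertex 2 (distance=2)
    Update dist[3] = 6
  Visit vertex 5 (distance=5)
    Update dist[4] = 13
    Update dist[6] = 6
  Visit vertex 3 (distance=6)

Step 3: Shortest path: 1 -> 2 -> 3
Total weight: 2 + 4 = 6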